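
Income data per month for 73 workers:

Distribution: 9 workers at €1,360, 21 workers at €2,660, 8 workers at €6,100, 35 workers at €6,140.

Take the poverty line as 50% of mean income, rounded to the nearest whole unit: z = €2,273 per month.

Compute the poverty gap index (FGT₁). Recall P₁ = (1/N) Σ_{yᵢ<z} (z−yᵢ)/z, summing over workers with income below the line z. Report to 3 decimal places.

Poor units: 9×€1,360 (q = 9 of N = 73).
Relative gaps: (2273−1360)/2273 = 0.4017 (×9).
Σ = 3.615046. Dividing by the full population N = 73 gives P₁ = 0.050.

0.050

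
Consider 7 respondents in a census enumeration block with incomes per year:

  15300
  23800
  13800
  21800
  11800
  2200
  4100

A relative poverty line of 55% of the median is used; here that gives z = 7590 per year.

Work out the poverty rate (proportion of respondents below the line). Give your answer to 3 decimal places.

0.286

2 of the 7 respondents have income below 7590.
H = 2/7 = 0.286.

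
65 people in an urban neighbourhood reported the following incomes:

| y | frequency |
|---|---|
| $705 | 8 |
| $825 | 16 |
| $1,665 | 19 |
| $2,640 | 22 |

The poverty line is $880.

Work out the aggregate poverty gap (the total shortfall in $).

Below the line: 8×$705, 16×$825 (q = 24 of N = 65).
Individual gaps: 8×(880−705) = 1400; 16×(880−825) = 880.
Aggregate gap = $2,280.

$2,280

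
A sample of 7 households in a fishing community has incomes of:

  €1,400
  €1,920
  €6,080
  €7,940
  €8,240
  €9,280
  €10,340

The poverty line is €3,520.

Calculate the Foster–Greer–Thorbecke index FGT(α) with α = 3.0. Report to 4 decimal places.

Incomes under z: €1,400, €1,920 (q = 2 of N = 7).
Relative gaps: (3520−1400)/3520 = 0.6023; (3520−1920)/3520 = 0.4545.
Raised to α = 3.0: 0.21846; 0.09391.
Sum = 0.312378; FGT(3.0) = 0.312378 / 7 = 0.0446.

0.0446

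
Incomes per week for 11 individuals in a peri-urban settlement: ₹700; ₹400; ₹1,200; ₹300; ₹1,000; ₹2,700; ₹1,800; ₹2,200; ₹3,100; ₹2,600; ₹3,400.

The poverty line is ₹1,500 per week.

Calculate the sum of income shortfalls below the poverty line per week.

Below the line: ₹300, ₹400, ₹700, ₹1,000, ₹1,200 (q = 5 of N = 11).
Individual gaps: 1500−300 = 1200; 1500−400 = 1100; 1500−700 = 800; 1500−1000 = 500; 1500−1200 = 300.
Aggregate gap = ₹3,900.

₹3,900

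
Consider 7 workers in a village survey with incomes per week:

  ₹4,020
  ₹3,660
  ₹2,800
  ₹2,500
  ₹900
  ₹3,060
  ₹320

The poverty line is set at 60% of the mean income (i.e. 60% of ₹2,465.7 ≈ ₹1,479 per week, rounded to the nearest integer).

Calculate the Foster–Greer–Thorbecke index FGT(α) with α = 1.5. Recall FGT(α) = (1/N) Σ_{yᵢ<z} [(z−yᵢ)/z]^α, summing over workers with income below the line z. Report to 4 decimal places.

Below z: ₹320, ₹900 (q = 2 of N = 7).
Relative gaps: (1479−320)/1479 = 0.7836; (1479−900)/1479 = 0.3915.
Raised to α = 1.5: 0.69370; 0.24494.
Sum = 0.938645; FGT(1.5) = 0.938645 / 7 = 0.1341.

0.1341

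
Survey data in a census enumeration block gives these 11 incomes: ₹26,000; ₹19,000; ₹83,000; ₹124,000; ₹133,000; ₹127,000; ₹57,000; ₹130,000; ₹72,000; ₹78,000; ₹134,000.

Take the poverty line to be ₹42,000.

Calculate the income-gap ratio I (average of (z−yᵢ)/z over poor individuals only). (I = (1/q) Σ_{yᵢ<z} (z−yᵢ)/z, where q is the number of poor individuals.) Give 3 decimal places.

0.464

Poor units: ₹19,000, ₹26,000 (q = 2 of N = 11).
Relative gaps: 0.5476, 0.3810; sum = 0.928571.
The income-gap ratio divides by q (the poor only): 0.928571 / 2 = 0.464.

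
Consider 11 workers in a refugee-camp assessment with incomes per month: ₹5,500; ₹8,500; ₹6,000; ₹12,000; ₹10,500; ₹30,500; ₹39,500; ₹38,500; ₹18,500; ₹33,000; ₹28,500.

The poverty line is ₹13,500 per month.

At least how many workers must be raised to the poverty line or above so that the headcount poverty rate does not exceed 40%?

Currently q = 5 of N = 11 are below the line (H = 0.455).
A headcount ratio of at most 40% allows at most ⌊0.40 × 11⌋ = 4 poor workers.
So at least 5 − 4 = 1 must be lifted.

1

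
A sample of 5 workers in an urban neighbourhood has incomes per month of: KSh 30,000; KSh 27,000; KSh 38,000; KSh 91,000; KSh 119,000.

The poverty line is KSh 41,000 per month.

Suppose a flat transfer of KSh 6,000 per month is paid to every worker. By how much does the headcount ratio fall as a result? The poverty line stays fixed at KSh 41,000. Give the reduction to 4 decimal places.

0.2000

Before: below the line — KSh 27,000, KSh 30,000, KSh 38,000; headcount ratio = 0.600000.
After the KSh 6,000 transfer: below the line — KSh 33,000, KSh 36,000; headcount ratio = 0.400000.
Reduction = 0.600000 − 0.400000 = 0.2000.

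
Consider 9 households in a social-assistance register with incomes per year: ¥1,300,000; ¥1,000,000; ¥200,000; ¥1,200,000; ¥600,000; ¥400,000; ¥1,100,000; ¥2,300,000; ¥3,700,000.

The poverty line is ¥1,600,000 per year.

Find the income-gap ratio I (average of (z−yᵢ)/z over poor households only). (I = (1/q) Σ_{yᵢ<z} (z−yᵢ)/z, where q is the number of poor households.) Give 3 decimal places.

Poor units: ¥200,000, ¥400,000, ¥600,000, ¥1,000,000, ¥1,100,000, ¥1,200,000, ¥1,300,000 (q = 7 of N = 9).
Shortfall ratios (z−y)/z: 0.8750, 0.7500, 0.6250, 0.3750, 0.3125, 0.2500, 0.1875; sum = 3.375000.
I averages over the q = 7 poor units only: 3.375000 / 7 = 0.482.

0.482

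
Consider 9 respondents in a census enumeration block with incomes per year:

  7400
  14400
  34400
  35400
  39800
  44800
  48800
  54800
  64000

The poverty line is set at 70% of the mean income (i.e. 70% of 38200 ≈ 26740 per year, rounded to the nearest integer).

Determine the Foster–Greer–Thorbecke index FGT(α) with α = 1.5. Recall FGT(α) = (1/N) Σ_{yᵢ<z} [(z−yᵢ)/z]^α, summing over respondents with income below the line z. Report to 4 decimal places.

0.1032

Below the line: 7400, 14400 (q = 2 of N = 9).
Relative gaps: (26740−7400)/26740 = 0.7233; (26740−14400)/26740 = 0.4615.
Raised to α = 1.5: 0.61510; 0.31350.
Sum = 0.928591; FGT(1.5) = 0.928591 / 9 = 0.1032.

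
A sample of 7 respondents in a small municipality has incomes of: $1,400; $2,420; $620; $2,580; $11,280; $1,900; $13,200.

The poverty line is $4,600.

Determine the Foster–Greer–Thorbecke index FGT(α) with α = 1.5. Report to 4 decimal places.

Incomes under z: $620, $1,400, $1,900, $2,420, $2,580 (q = 5 of N = 7).
Normalized shortfalls: (4600−620)/4600 = 0.8652; (4600−1400)/4600 = 0.6957; (4600−1900)/4600 = 0.5870; (4600−2420)/4600 = 0.4739; (4600−2580)/4600 = 0.4391.
Raised to α = 1.5: 0.80480; 0.58021; 0.44969; 0.32625; 0.29100.
Sum = 2.451946; FGT(1.5) = 2.451946 / 7 = 0.3503.

0.3503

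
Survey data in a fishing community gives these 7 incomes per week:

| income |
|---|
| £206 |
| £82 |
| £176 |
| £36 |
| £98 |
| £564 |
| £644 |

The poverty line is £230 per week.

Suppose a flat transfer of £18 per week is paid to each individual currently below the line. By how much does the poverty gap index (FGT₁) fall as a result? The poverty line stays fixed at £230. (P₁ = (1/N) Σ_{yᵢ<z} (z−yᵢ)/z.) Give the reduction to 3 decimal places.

Before: below the line — £36, £82, £98, £176, £206; poverty gap index (FGT₁) = 0.34286.
After the £18 transfer: below the line — £54, £100, £116, £194, £224; poverty gap index (FGT₁) = 0.28696.
Reduction = 0.34286 − 0.28696 = 0.056.

0.056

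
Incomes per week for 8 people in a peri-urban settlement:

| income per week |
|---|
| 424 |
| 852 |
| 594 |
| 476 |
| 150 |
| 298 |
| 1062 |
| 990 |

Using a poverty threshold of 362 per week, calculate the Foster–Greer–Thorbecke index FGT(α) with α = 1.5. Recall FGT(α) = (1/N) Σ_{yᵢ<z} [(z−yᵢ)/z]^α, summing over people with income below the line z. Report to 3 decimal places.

0.065

Below z: 150, 298 (q = 2 of N = 8).
Shortfall ratios: (362−150)/362 = 0.5856; (362−298)/362 = 0.1768.
Raised to α = 1.5: 0.44817; 0.07434.
Sum = 0.522505; FGT(1.5) = 0.522505 / 8 = 0.065.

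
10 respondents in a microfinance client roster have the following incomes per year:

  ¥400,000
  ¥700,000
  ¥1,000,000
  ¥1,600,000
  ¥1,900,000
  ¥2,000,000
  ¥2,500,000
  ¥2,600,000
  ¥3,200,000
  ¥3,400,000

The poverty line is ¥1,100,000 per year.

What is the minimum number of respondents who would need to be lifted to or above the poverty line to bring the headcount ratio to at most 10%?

3 of the 10 respondents are poor, so H = 3/10 = 0.300.
A headcount ratio of at most 10% allows at most ⌊0.10 × 10⌋ = 1 poor respondents.
So at least 3 − 1 = 2 must be lifted.

2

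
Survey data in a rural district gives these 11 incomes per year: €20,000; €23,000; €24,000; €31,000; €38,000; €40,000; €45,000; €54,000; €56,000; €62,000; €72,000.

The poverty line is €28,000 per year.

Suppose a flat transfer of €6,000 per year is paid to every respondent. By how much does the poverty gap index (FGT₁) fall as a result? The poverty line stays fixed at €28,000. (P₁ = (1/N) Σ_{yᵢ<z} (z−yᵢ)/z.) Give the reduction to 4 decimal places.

Before: below the line — €20,000, €23,000, €24,000; poverty gap index (FGT₁) = 0.055195.
After the €6,000 transfer: below the line — €26,000; poverty gap index (FGT₁) = 0.006494.
Reduction = 0.055195 − 0.006494 = 0.0487.

0.0487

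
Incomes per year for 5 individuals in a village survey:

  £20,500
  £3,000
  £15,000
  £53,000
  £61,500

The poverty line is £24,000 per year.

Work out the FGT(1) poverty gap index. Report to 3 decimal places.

Incomes under z: £3,000, £15,000, £20,500 (q = 3 of N = 5).
Gap ratios (z−y)/z: (24000−3000)/24000 = 0.8750; (24000−15000)/24000 = 0.3750; (24000−20500)/24000 = 0.1458.
Sum of shortfalls = 1.395833; P₁ averages over all N: 1.395833 / 5 = 0.279.

0.279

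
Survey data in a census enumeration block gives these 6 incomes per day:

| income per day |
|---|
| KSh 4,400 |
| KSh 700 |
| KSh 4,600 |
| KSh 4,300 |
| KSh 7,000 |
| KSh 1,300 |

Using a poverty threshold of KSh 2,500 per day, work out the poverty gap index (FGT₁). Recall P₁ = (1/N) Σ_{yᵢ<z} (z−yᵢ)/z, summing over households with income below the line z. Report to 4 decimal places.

0.2000

Below the line: KSh 700, KSh 1,300 (q = 2 of N = 6).
Relative gaps: (2500−700)/2500 = 0.7200; (2500−1300)/2500 = 0.4800.
Sum of shortfalls = 1.200000; P₁ averages over all N: 1.200000 / 6 = 0.2000.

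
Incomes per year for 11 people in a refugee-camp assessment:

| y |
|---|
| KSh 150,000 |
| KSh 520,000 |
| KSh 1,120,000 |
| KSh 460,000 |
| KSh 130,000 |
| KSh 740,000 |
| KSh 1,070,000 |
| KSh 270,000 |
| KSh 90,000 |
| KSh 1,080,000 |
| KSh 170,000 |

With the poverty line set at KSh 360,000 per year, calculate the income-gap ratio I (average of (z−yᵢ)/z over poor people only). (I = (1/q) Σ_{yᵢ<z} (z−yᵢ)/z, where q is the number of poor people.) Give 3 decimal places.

Poor units: KSh 90,000, KSh 130,000, KSh 150,000, KSh 170,000, KSh 270,000 (q = 5 of N = 11).
Shortfall ratios (z−y)/z: 0.7500, 0.6389, 0.5833, 0.5278, 0.2500; sum = 2.750000.
I averages over the q = 5 poor units only: 2.750000 / 5 = 0.550.

0.550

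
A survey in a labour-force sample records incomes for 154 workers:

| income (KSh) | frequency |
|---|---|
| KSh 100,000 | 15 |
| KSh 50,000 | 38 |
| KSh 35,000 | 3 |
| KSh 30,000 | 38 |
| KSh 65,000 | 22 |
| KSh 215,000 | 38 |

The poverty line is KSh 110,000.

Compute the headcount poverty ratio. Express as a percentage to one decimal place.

116 of the 154 workers have income below KSh 110,000.
H = 116/154 = 75.3%.

75.3%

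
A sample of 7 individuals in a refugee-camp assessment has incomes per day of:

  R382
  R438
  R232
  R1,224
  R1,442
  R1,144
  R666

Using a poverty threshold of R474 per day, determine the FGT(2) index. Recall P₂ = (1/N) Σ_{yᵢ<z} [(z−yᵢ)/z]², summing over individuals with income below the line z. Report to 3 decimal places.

0.043

Incomes under z: R232, R382, R438 (q = 3 of N = 7).
Gap ratios (z−y)/z: (474−232)/474 = 0.5105; (474−382)/474 = 0.1941; (474−438)/474 = 0.0759.
Squared: 0.2607; 0.0377; 0.0058.
Sum = 0.304100; P₂ = 0.304100 / 7 = 0.043.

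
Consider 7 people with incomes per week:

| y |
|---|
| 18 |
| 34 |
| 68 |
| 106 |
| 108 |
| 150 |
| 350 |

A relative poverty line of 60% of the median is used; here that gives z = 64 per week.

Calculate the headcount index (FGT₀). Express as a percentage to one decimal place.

2 of the 7 people have income below 64.
H = 2/7 = 28.6%.

28.6%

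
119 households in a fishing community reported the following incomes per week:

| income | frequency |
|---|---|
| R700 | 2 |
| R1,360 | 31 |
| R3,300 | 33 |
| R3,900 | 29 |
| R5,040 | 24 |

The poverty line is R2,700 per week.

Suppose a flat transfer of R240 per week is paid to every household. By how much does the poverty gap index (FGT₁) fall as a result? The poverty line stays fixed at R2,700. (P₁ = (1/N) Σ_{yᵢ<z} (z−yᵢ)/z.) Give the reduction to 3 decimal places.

0.025

Before: below the line — 2×R700, 31×R1,360; poverty gap index (FGT₁) = 0.14174.
After the R240 transfer: below the line — 2×R940, 31×R1,600; poverty gap index (FGT₁) = 0.11709.
Reduction = 0.14174 − 0.11709 = 0.025.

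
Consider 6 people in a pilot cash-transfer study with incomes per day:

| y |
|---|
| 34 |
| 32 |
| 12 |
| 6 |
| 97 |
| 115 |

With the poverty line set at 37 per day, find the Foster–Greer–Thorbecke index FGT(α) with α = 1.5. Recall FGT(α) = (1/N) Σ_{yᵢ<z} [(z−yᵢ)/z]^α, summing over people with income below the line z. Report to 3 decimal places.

0.233

Poor units: 6, 12, 32, 34 (q = 4 of N = 6).
Normalized shortfalls: (37−6)/37 = 0.8378; (37−12)/37 = 0.6757; (37−32)/37 = 0.1351; (37−34)/37 = 0.0811.
Raised to α = 1.5: 0.76690; 0.55540; 0.04968; 0.02309.
Sum = 1.395068; FGT(1.5) = 1.395068 / 6 = 0.233.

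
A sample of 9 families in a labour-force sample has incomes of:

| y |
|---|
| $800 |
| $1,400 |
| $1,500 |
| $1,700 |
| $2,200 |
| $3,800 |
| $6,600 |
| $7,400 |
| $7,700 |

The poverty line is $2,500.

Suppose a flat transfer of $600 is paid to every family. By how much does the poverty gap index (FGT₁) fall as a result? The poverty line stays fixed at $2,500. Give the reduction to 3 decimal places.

0.120

Before: below the line — $800, $1,400, $1,500, $1,700, $2,200; poverty gap index (FGT₁) = 0.21778.
After the $600 transfer: below the line — $1,400, $2,000, $2,100, $2,300; poverty gap index (FGT₁) = 0.09778.
Reduction = 0.21778 − 0.09778 = 0.120.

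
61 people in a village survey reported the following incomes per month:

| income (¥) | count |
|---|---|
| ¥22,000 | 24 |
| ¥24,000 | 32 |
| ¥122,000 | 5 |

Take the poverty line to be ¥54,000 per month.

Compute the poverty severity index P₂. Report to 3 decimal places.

Incomes under z: 24×¥22,000, 32×¥24,000 (q = 56 of N = 61).
Shortfall ratios: (54000−22000)/54000 = 0.5926 (×24); (54000−24000)/54000 = 0.5556 (×32).
Squared: 0.3512 (×24); 0.3086 (×32).
Sum = 18.304527; P₂ = 18.304527 / 61 = 0.300.

0.300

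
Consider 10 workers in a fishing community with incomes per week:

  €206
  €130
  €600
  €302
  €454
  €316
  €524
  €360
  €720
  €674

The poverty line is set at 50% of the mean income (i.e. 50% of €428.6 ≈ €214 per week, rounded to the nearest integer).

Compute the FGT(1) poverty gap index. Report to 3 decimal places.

0.043

Below z: €130, €206 (q = 2 of N = 10).
Normalized shortfalls: (214−130)/214 = 0.3925; (214−206)/214 = 0.0374.
Σ = 0.429907. Dividing by the full population N = 10 gives P₁ = 0.043.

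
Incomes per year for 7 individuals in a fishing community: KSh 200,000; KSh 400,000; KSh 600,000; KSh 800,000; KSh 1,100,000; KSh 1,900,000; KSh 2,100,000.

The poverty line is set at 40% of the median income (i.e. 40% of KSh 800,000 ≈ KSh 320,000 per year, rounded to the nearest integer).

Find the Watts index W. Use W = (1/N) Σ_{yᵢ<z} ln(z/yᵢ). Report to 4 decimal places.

Incomes under z: KSh 200,000 (q = 1 of N = 7).
Log shortfalls: ln(320000/200000) = 0.4700.
W = 0.470004 / 7 = 0.0671.

0.0671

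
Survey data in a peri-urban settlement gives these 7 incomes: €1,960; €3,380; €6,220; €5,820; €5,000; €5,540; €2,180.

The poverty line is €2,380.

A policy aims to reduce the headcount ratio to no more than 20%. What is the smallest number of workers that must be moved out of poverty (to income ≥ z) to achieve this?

Currently q = 2 of N = 7 are below the line (H = 0.286).
A headcount ratio of at most 20% allows at most ⌊0.20 × 7⌋ = 1 poor workers.
So at least 2 − 1 = 1 must be lifted.

1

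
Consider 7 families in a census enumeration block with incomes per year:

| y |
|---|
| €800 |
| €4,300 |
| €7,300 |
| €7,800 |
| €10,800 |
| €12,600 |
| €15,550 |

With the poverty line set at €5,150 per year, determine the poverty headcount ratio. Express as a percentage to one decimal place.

28.6%

2 of the 7 families have income below €5,150.
H = 2/7 = 28.6%.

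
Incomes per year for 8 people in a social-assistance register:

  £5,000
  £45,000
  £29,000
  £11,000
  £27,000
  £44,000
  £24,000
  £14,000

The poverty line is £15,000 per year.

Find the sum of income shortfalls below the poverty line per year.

£15,000

Below the line: £5,000, £11,000, £14,000 (q = 3 of N = 8).
Individual gaps: 15000−5000 = 10000; 15000−11000 = 4000; 15000−14000 = 1000.
Aggregate gap = £15,000.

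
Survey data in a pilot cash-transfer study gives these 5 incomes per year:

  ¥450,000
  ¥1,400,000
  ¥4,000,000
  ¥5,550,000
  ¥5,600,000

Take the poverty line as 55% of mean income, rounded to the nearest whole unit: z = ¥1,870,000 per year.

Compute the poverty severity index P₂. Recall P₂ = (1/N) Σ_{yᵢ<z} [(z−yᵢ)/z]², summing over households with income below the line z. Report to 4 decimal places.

0.1280

Below z: ¥450,000, ¥1,400,000 (q = 2 of N = 5).
Shortfall ratios: (1870000−450000)/1870000 = 0.7594; (1870000−1400000)/1870000 = 0.2513.
Squared: 0.5766; 0.0632.
Sum = 0.639795; P₂ = 0.639795 / 5 = 0.1280.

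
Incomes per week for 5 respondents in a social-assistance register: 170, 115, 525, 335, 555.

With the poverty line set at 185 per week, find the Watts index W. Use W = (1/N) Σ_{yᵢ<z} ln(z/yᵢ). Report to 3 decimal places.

Below the line: 115, 170 (q = 2 of N = 5).
ln(z/y) terms: ln(185/115) = 0.4754; ln(185/170) = 0.0846.
W = 0.559981 / 5 = 0.112.

0.112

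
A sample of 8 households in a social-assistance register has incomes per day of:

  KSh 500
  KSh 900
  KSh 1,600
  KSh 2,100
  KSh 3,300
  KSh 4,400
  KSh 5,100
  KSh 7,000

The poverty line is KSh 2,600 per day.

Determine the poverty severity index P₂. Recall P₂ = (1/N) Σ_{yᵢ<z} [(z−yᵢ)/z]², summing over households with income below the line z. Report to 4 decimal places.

Poor units: KSh 500, KSh 900, KSh 1,600, KSh 2,100 (q = 4 of N = 8).
Gap ratios (z−y)/z: (2600−500)/2600 = 0.8077; (2600−900)/2600 = 0.6538; (2600−1600)/2600 = 0.3846; (2600−2100)/2600 = 0.1923.
Squared: 0.6524; 0.4275; 0.1479; 0.0370.
Sum = 1.264793; P₂ = 1.264793 / 8 = 0.1581.

0.1581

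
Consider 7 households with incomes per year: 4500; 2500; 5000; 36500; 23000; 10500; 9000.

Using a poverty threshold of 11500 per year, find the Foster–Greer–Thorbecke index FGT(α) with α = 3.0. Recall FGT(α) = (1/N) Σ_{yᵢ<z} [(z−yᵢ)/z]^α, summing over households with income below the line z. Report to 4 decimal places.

0.1281

Incomes under z: 2500, 4500, 5000, 9000, 10500 (q = 5 of N = 7).
Relative gaps: (11500−2500)/11500 = 0.7826; (11500−4500)/11500 = 0.6087; (11500−5000)/11500 = 0.5652; (11500−9000)/11500 = 0.2174; (11500−10500)/11500 = 0.0870.
Raised to α = 3.0: 0.47933; 0.22553; 0.18057; 0.01027; 0.00066.
Sum = 0.896359; FGT(3.0) = 0.896359 / 7 = 0.1281.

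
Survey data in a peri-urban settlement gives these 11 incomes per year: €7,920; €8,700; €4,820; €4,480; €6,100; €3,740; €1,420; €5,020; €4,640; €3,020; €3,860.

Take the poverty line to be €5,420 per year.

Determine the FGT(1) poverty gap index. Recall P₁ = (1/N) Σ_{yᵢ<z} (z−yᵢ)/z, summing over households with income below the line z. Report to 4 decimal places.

Poor units: €1,420, €3,020, €3,740, €3,860, €4,480, €4,640, €4,820, €5,020 (q = 8 of N = 11).
Shortfall ratios: (5420−1420)/5420 = 0.7380; (5420−3020)/5420 = 0.4428; (5420−3740)/5420 = 0.3100; (5420−3860)/5420 = 0.2878; (5420−4480)/5420 = 0.1734; (5420−4640)/5420 = 0.1439; (5420−4820)/5420 = 0.1107; (5420−5020)/5420 = 0.0738.
Σ = 2.280443. Dividing by the full population N = 11 gives P₁ = 0.2073.

0.2073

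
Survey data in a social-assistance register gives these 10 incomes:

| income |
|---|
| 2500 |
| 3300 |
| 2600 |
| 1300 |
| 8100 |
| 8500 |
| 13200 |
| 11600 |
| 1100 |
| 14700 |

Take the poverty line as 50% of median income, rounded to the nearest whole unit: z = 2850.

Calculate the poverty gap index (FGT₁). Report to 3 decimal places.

0.137

Incomes under z: 1100, 1300, 2500, 2600 (q = 4 of N = 10).
Gap ratios (z−y)/z: (2850−1100)/2850 = 0.6140; (2850−1300)/2850 = 0.5439; (2850−2500)/2850 = 0.1228; (2850−2600)/2850 = 0.0877.
Sum of shortfalls = 1.368421; P₁ averages over all N: 1.368421 / 10 = 0.137.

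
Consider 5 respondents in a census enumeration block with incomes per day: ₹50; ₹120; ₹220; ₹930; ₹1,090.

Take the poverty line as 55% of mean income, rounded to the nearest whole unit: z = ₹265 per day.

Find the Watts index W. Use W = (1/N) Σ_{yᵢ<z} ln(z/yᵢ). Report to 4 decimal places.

0.5292

Poor units: ₹50, ₹120, ₹220 (q = 3 of N = 5).
Log shortfalls: ln(265/50) = 1.6677; ln(265/120) = 0.7922; ln(265/220) = 0.1861.
W = 2.646047 / 5 = 0.5292.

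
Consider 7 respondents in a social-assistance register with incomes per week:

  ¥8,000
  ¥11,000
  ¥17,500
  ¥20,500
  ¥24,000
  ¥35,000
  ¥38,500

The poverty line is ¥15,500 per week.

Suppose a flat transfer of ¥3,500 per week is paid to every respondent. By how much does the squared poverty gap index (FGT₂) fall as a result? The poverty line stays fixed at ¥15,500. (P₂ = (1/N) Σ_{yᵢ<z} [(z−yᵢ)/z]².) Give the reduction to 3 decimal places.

0.035

Before: below the line — ¥8,000, ¥11,000; squared poverty gap index (FGT₂) = 0.04549.
After the ¥3,500 transfer: below the line — ¥11,500, ¥14,500; squared poverty gap index (FGT₂) = 0.01011.
Reduction = 0.04549 − 0.01011 = 0.035.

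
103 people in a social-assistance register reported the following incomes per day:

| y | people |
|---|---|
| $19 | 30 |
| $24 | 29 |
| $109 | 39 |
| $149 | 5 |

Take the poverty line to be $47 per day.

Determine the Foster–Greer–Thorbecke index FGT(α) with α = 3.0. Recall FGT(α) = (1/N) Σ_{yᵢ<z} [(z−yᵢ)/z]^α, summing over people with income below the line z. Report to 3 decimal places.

0.095

Poor units: 30×$19, 29×$24 (q = 59 of N = 103).
Shortfall ratios: (47−19)/47 = 0.5957 (×30); (47−24)/47 = 0.4894 (×29).
Raised to α = 3.0: 0.21144 (×30); 0.11719 (×29).
Sum = 9.741608; FGT(3.0) = 9.741608 / 103 = 0.095.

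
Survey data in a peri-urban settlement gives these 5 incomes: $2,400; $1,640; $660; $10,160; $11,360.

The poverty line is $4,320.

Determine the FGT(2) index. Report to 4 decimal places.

0.2600

Below the line: $660, $1,640, $2,400 (q = 3 of N = 5).
Gap ratios (z−y)/z: (4320−660)/4320 = 0.8472; (4320−1640)/4320 = 0.6204; (4320−2400)/4320 = 0.4444.
Squared: 0.7178; 0.3849; 0.1975.
Sum = 1.300176; P₂ = 1.300176 / 5 = 0.2600.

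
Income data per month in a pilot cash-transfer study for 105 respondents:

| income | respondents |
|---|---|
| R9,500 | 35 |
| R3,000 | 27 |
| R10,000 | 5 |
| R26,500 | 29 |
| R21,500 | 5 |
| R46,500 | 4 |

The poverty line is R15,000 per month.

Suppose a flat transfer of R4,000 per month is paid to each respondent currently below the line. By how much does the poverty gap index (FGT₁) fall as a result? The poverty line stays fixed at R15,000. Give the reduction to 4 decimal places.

Before: below the line — 27×R3,000, 35×R9,500, 5×R10,000; poverty gap index (FGT₁) = 0.343810.
After the R4,000 transfer: below the line — 27×R7,000, 35×R13,500, 5×R14,000; poverty gap index (FGT₁) = 0.173651.
Reduction = 0.343810 − 0.173651 = 0.1702.

0.1702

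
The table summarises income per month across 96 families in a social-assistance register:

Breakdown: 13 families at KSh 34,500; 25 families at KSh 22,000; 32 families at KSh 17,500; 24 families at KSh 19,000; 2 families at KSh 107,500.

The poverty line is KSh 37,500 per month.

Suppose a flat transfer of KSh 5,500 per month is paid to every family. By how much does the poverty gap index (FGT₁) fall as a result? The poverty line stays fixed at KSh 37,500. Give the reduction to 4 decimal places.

Before: below the line — 32×KSh 17,500, 24×KSh 19,000, 25×KSh 22,000, 13×KSh 34,500; poverty gap index (FGT₁) = 0.419583.
After the KSh 5,500 transfer: below the line — 32×KSh 23,000, 24×KSh 24,500, 25×KSh 27,500; poverty gap index (FGT₁) = 0.285000.
Reduction = 0.419583 − 0.285000 = 0.1346.

0.1346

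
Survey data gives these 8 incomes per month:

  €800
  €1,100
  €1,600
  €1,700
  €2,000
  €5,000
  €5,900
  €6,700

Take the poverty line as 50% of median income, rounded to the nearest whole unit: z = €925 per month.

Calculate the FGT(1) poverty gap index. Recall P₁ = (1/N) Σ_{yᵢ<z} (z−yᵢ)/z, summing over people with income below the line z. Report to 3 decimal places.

Poor units: €800 (q = 1 of N = 8).
Relative gaps: (925−800)/925 = 0.1351.
Sum of shortfalls = 0.135135; P₁ averages over all N: 0.135135 / 8 = 0.017.

0.017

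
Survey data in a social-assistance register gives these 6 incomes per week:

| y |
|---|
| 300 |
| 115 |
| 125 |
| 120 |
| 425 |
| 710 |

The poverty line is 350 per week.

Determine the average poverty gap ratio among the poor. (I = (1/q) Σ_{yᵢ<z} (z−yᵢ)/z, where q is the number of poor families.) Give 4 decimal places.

Below z: 115, 120, 125, 300 (q = 4 of N = 6).
Shortfall ratios (z−y)/z: 0.6714, 0.6571, 0.6429, 0.1429; sum = 2.114286.
The income-gap ratio divides by q (the poor only): 2.114286 / 4 = 0.5286.

0.5286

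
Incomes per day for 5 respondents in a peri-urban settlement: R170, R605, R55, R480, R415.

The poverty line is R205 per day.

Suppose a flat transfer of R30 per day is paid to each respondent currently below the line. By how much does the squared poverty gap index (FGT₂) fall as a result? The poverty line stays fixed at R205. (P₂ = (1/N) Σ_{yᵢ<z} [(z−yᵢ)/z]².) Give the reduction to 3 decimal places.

0.044

Before: below the line — R55, R170; squared poverty gap index (FGT₂) = 0.11291.
After the R30 transfer: below the line — R85, R200; squared poverty gap index (FGT₂) = 0.06865.
Reduction = 0.11291 − 0.06865 = 0.044.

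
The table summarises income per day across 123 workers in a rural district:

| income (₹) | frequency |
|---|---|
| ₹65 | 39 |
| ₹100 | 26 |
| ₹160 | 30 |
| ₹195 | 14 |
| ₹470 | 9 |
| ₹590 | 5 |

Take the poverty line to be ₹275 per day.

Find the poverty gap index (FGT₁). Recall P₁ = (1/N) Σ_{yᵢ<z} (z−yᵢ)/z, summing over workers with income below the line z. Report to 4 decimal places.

Below the line: 39×₹65, 26×₹100, 30×₹160, 14×₹195 (q = 109 of N = 123).
Normalized shortfalls: (275−65)/275 = 0.7636 (×39); (275−100)/275 = 0.6364 (×26); (275−160)/275 = 0.4182 (×30); (275−195)/275 = 0.2909 (×14).
Sum of shortfalls = 62.945455; P₁ averages over all N: 62.945455 / 123 = 0.5118.

0.5118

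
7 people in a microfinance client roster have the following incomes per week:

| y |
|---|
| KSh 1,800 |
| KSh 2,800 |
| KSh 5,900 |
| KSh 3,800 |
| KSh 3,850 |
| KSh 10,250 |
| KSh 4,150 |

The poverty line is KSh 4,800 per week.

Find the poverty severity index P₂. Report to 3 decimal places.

0.095

Incomes under z: KSh 1,800, KSh 2,800, KSh 3,800, KSh 3,850, KSh 4,150 (q = 5 of N = 7).
Shortfall ratios: (4800−1800)/4800 = 0.6250; (4800−2800)/4800 = 0.4167; (4800−3800)/4800 = 0.2083; (4800−3850)/4800 = 0.1979; (4800−4150)/4800 = 0.1354.
Squared: 0.3906; 0.1736; 0.0434; 0.0392; 0.0183.
Sum = 0.665148; P₂ = 0.665148 / 7 = 0.095.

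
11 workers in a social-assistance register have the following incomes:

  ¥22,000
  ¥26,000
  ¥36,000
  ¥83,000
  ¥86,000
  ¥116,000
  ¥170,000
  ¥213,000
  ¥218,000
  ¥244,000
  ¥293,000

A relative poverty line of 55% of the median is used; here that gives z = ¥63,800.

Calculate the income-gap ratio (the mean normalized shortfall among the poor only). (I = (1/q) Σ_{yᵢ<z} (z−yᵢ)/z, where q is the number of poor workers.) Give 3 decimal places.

Incomes under z: ¥22,000, ¥26,000, ¥36,000 (q = 3 of N = 11).
Relative gaps: 0.6552, 0.5925, 0.4357; sum = 1.683386.
I averages over the q = 3 poor units only: 1.683386 / 3 = 0.561.

0.561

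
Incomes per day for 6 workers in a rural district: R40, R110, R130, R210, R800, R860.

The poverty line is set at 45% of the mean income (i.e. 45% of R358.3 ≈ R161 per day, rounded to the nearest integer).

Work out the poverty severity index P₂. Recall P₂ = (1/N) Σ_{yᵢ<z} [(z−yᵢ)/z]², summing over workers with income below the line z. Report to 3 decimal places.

Below the line: R40, R110, R130 (q = 3 of N = 6).
Normalized shortfalls: (161−40)/161 = 0.7516; (161−110)/161 = 0.3168; (161−130)/161 = 0.1925.
Squared: 0.5648; 0.1003; 0.0371.
Sum = 0.702249; P₂ = 0.702249 / 6 = 0.117.

0.117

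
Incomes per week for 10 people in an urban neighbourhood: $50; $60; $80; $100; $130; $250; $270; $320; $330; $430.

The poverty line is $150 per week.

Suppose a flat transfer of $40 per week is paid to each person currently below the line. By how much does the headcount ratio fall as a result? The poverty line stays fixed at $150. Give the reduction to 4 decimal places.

0.1000

Before: below the line — $50, $60, $80, $100, $130; headcount ratio = 0.500000.
After the $40 transfer: below the line — $90, $100, $120, $140; headcount ratio = 0.400000.
Reduction = 0.500000 − 0.400000 = 0.1000.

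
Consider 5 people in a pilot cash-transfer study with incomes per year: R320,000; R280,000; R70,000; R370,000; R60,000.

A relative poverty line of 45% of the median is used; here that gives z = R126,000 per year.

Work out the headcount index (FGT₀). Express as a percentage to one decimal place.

40.0%

2 of the 5 people have income below R126,000.
H = 2/5 = 40.0%.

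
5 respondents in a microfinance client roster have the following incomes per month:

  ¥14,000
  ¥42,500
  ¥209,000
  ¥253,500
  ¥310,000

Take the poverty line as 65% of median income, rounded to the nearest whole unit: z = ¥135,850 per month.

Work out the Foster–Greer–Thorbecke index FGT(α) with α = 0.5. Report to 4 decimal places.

0.3552

Below the line: ¥14,000, ¥42,500 (q = 2 of N = 5).
Relative gaps: (135850−14000)/135850 = 0.8969; (135850−42500)/135850 = 0.6872.
Raised to α = 0.5: 0.94707; 0.82895.
Sum = 1.776020; FGT(0.5) = 1.776020 / 5 = 0.3552.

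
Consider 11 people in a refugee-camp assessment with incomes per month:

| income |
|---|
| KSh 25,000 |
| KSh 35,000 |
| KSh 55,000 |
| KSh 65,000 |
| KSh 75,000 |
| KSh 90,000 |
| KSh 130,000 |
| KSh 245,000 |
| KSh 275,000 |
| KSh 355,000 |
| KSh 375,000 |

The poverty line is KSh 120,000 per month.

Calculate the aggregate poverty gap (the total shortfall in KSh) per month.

Poor units: KSh 25,000, KSh 35,000, KSh 55,000, KSh 65,000, KSh 75,000, KSh 90,000 (q = 6 of N = 11).
Individual gaps: 120000−25000 = 95000; 120000−35000 = 85000; 120000−55000 = 65000; 120000−65000 = 55000; 120000−75000 = 45000; 120000−90000 = 30000.
Aggregate gap = KSh 375,000.

KSh 375,000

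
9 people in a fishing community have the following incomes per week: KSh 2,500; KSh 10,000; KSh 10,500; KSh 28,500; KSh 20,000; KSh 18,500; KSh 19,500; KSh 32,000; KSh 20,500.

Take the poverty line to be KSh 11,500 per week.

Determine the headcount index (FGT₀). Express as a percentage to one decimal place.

33.3%

3 of the 9 people have income below KSh 11,500.
H = 3/9 = 33.3%.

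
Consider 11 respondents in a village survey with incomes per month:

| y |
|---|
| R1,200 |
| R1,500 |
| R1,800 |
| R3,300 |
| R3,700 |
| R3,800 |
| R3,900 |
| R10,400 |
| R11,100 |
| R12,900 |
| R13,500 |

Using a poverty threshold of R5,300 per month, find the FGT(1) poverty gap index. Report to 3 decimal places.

0.307

Below z: R1,200, R1,500, R1,800, R3,300, R3,700, R3,800, R3,900 (q = 7 of N = 11).
Shortfall ratios: (5300−1200)/5300 = 0.7736; (5300−1500)/5300 = 0.7170; (5300−1800)/5300 = 0.6604; (5300−3300)/5300 = 0.3774; (5300−3700)/5300 = 0.3019; (5300−3800)/5300 = 0.2830; (5300−3900)/5300 = 0.2642.
Σ = 3.377358. Dividing by the full population N = 11 gives P₁ = 0.307.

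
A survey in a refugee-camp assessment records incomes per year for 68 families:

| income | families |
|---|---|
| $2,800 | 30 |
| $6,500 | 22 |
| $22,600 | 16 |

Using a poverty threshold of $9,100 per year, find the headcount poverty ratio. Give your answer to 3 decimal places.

0.765

52 of the 68 families have income below $9,100.
H = 52/68 = 0.765.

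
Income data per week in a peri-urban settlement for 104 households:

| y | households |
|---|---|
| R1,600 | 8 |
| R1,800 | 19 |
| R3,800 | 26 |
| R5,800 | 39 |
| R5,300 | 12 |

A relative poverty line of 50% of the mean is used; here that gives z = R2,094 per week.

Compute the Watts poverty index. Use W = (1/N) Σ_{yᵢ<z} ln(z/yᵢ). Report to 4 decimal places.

0.0483

Incomes under z: 8×R1,600, 19×R1,800 (q = 27 of N = 104).
Log gaps: ln(2094/1600) = 0.2691 (×8); ln(2094/1800) = 0.1513 (×19).
W = 5.027079 / 104 = 0.0483.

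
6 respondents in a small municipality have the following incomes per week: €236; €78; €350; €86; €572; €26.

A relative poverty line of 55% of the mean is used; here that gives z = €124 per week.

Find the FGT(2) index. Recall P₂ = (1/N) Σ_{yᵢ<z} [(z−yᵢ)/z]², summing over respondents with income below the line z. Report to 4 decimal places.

Below the line: €26, €78, €86 (q = 3 of N = 6).
Gap ratios (z−y)/z: (124−26)/124 = 0.7903; (124−78)/124 = 0.3710; (124−86)/124 = 0.3065.
Squared: 0.6246; 0.1376; 0.0939.
Sum = 0.856139; P₂ = 0.856139 / 6 = 0.1427.

0.1427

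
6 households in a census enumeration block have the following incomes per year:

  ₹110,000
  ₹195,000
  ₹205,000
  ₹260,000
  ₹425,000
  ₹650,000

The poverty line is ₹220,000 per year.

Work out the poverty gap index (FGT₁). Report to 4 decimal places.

0.1136

Below the line: ₹110,000, ₹195,000, ₹205,000 (q = 3 of N = 6).
Normalized shortfalls: (220000−110000)/220000 = 0.5000; (220000−195000)/220000 = 0.1136; (220000−205000)/220000 = 0.0682.
Sum of shortfalls = 0.681818; P₁ averages over all N: 0.681818 / 6 = 0.1136.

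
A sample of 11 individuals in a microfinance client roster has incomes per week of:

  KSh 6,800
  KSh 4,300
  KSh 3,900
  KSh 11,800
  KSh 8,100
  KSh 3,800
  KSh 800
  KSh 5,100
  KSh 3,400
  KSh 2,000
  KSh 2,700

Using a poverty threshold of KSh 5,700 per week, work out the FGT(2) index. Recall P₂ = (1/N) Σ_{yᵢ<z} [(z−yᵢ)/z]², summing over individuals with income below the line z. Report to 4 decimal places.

0.1711

Below z: KSh 800, KSh 2,000, KSh 2,700, KSh 3,400, KSh 3,800, KSh 3,900, KSh 4,300, KSh 5,100 (q = 8 of N = 11).
Shortfall ratios: (5700−800)/5700 = 0.8596; (5700−2000)/5700 = 0.6491; (5700−2700)/5700 = 0.5263; (5700−3400)/5700 = 0.4035; (5700−3800)/5700 = 0.3333; (5700−3900)/5700 = 0.3158; (5700−4300)/5700 = 0.2456; (5700−5100)/5700 = 0.1053.
Squared: 0.7390; 0.4214; 0.2770; 0.1628; 0.1111; 0.0997; 0.0603; 0.0111.
Sum = 1.882425; P₂ = 1.882425 / 11 = 0.1711.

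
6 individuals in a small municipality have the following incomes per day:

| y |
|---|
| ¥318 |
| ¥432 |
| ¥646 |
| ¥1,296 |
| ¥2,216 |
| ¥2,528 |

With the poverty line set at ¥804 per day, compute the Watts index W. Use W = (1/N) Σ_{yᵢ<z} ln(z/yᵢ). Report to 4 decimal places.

0.2946

Incomes under z: ¥318, ¥432, ¥646 (q = 3 of N = 6).
Log shortfalls: ln(804/318) = 0.9275; ln(804/432) = 0.6212; ln(804/646) = 0.2188.
W = 1.767521 / 6 = 0.2946.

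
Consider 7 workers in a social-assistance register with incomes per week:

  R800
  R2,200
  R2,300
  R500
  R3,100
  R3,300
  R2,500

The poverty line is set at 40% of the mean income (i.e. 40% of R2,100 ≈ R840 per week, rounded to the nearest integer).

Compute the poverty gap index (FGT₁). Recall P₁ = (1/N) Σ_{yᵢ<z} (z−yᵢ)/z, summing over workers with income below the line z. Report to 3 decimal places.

Poor units: R500, R800 (q = 2 of N = 7).
Normalized shortfalls: (840−500)/840 = 0.4048; (840−800)/840 = 0.0476.
Sum of shortfalls = 0.452381; P₁ averages over all N: 0.452381 / 7 = 0.065.

0.065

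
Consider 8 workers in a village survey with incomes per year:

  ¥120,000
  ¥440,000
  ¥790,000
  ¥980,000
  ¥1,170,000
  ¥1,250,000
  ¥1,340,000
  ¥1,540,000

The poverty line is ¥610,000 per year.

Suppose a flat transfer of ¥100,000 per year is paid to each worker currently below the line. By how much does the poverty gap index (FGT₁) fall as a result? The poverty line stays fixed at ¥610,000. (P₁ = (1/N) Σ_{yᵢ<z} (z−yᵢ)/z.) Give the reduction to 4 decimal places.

0.0410

Before: below the line — ¥120,000, ¥440,000; poverty gap index (FGT₁) = 0.135246.
After the ¥100,000 transfer: below the line — ¥220,000, ¥540,000; poverty gap index (FGT₁) = 0.094262.
Reduction = 0.135246 − 0.094262 = 0.0410.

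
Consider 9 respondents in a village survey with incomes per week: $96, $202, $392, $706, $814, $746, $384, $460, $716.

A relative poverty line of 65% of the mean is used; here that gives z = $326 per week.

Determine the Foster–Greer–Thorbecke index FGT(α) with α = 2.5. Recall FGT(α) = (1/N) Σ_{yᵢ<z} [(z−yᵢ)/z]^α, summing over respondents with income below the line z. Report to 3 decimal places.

Incomes under z: $96, $202 (q = 2 of N = 9).
Relative gaps: (326−96)/326 = 0.7055; (326−202)/326 = 0.3804.
Raised to α = 2.5: 0.41810; 0.08923.
Sum = 0.507325; FGT(2.5) = 0.507325 / 9 = 0.056.

0.056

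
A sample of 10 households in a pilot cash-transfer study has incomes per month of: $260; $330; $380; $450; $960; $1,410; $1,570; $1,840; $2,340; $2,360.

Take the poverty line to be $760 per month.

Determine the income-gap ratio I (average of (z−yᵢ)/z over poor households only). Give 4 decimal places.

0.5329

Below z: $260, $330, $380, $450 (q = 4 of N = 10).
Relative gaps: 0.6579, 0.5658, 0.5000, 0.4079; sum = 2.131579.
I averages over the q = 4 poor units only: 2.131579 / 4 = 0.5329.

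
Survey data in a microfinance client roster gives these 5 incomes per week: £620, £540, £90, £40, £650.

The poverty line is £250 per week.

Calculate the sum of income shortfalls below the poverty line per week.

Below z: £40, £90 (q = 2 of N = 5).
Individual gaps: 250−40 = 210; 250−90 = 160.
Aggregate gap = £370.

£370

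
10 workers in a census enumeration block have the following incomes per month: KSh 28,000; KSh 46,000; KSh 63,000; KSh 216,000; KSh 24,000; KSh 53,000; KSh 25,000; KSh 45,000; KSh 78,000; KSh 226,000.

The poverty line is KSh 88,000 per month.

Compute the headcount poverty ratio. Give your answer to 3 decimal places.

8 of the 10 workers have income below KSh 88,000.
H = 8/10 = 0.800.

0.800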